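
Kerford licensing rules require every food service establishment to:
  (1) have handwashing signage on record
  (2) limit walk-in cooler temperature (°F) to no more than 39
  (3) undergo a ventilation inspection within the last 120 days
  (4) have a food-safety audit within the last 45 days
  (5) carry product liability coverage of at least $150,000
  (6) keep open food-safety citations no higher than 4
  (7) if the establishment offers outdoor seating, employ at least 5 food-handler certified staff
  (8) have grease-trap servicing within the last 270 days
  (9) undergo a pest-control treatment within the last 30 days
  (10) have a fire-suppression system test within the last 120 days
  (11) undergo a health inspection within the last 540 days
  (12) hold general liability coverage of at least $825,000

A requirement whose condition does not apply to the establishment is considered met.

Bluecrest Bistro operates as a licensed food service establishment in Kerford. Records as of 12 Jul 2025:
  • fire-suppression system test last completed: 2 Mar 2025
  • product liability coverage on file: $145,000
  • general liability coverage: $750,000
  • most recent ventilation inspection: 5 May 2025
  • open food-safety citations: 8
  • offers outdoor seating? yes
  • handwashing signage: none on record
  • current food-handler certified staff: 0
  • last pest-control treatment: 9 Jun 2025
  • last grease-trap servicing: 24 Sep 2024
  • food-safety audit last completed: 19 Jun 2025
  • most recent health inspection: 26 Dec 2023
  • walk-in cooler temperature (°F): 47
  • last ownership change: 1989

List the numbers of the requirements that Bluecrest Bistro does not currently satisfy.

1, 2, 5, 6, 7, 8, 9, 10, 11, 12

1. handwashing signage absent → not met
2. walk-in cooler temperature (°F) 47 > 39 → not met
3. ventilation inspection 68 days ago vs limit 120 → met
4. food-safety audit 23 days ago vs limit 45 → met
5. product liability coverage $145,000 < $150,000 → not met
6. open food-safety citations 8 > 4 → not met
7. condition 'offers outdoor seating' holds; food-handler certified staff 0 < 5 → not met
8. grease-trap servicing 291 days ago vs limit 270 → not met
9. pest-control treatment 33 days ago vs limit 30 → not met
10. fire-suppression system test 132 days ago vs limit 120 → not met
11. health inspection 564 days ago vs limit 540 → not met
12. general liability coverage $750,000 < $825,000 → not met
Not met: 1, 2, 5, 6, 7, 8, 9, 10, 11, 12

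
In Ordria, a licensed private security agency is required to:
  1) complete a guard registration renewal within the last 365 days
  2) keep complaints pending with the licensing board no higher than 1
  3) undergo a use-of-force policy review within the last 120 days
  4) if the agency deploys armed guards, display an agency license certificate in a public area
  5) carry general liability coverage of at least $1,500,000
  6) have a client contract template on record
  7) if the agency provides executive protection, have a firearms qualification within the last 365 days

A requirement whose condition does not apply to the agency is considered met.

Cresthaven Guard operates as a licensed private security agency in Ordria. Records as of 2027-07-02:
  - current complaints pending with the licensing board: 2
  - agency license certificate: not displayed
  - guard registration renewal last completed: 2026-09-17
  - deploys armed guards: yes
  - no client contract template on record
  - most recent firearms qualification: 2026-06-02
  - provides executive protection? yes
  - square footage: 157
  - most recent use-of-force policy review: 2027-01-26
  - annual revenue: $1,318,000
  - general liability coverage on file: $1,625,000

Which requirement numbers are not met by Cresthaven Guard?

2, 3, 4, 6, 7

1. guard registration renewal 288 days ago vs limit 365 → met
2. complaints pending with the licensing board 2 > 1 → not met
3. use-of-force policy review 157 days ago vs limit 120 → not met
4. condition 'deploys armed guards' holds; agency license certificate absent → not met
5. general liability coverage $1,625,000 ≥ $1,500,000 → met
6. client contract template absent → not met
7. condition 'provides executive protection' holds; firearms qualification 395 days ago vs limit 365 → not met
Not met: 2, 3, 4, 6, 7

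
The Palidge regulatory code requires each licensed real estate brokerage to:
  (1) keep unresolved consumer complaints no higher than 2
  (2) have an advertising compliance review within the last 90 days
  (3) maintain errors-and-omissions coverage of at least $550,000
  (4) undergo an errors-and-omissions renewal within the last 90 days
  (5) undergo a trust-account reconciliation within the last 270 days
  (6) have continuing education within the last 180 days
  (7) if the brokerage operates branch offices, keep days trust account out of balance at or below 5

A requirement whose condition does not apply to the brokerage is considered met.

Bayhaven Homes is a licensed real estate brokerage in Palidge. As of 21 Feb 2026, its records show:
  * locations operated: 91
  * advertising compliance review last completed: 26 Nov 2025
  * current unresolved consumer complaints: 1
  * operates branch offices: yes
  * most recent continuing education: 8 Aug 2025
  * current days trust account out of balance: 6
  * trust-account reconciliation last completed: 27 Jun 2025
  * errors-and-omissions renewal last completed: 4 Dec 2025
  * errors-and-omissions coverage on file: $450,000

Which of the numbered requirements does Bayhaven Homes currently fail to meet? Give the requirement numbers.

1. unresolved consumer complaints 1 ≤ 2 → met
2. advertising compliance review 87 days ago vs limit 90 → met
3. errors-and-omissions coverage $450,000 < $550,000 → not met
4. errors-and-omissions renewal 79 days ago vs limit 90 → met
5. trust-account reconciliation 239 days ago vs limit 270 → met
6. continuing education 197 days ago vs limit 180 → not met
7. condition 'operates branch offices' holds; days trust account out of balance 6 > 5 → not met
Not met: 3, 6, 7

3, 6, 7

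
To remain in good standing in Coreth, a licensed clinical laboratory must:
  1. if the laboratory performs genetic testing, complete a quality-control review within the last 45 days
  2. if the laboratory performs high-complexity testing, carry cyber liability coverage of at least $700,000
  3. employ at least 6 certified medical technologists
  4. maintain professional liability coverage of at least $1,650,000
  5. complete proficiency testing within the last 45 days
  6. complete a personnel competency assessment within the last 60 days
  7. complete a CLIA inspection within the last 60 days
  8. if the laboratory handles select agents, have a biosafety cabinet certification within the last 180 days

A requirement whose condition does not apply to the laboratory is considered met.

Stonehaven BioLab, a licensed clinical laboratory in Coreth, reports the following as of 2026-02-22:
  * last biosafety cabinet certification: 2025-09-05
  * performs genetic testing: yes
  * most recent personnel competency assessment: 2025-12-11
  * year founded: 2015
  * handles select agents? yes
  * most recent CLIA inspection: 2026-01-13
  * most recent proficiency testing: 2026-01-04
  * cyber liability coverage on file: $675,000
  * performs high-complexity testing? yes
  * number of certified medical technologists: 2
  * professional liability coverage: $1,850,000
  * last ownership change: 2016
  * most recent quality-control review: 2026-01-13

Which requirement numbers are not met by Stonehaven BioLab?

1. condition 'performs genetic testing' holds; quality-control review 40 days ago vs limit 45 → met
2. condition 'performs high-complexity testing' holds; cyber liability coverage $675,000 < $700,000 → not met
3. certified medical technologists 2 < 6 → not met
4. professional liability coverage $1,850,000 ≥ $1,650,000 → met
5. proficiency testing 49 days ago vs limit 45 → not met
6. personnel competency assessment 73 days ago vs limit 60 → not met
7. CLIA inspection 40 days ago vs limit 60 → met
8. condition 'handles select agents' holds; biosafety cabinet certification 170 days ago vs limit 180 → met
Not met: 2, 3, 5, 6

2, 3, 5, 6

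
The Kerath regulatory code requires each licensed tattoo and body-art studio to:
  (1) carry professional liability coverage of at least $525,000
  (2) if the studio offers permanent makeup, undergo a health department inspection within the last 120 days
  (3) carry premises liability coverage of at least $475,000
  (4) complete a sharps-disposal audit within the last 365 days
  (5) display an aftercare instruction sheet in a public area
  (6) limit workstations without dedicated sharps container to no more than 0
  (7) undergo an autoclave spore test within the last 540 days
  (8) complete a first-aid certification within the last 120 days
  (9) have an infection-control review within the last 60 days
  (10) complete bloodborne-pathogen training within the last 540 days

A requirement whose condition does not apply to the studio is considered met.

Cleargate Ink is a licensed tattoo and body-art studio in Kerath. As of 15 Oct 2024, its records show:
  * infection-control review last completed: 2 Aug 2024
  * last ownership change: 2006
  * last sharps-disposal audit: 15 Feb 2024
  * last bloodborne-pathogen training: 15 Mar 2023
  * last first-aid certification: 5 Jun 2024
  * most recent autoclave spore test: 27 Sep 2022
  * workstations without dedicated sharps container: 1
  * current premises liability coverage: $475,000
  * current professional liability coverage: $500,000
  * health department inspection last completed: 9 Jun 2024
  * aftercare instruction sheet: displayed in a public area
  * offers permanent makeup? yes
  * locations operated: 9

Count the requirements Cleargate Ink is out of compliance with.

1. professional liability coverage $500,000 < $525,000 → not met
2. condition 'offers permanent makeup' holds; health department inspection 128 days ago vs limit 120 → not met
3. premises liability coverage $475,000 ≥ $475,000 → met
4. sharps-disposal audit 243 days ago vs limit 365 → met
5. aftercare instruction sheet present → met
6. workstations without dedicated sharps container 1 > 0 → not met
7. autoclave spore test 749 days ago vs limit 540 → not met
8. first-aid certification 132 days ago vs limit 120 → not met
9. infection-control review 74 days ago vs limit 60 → not met
10. bloodborne-pathogen training 580 days ago vs limit 540 → not met
Not met: 7 of 10

7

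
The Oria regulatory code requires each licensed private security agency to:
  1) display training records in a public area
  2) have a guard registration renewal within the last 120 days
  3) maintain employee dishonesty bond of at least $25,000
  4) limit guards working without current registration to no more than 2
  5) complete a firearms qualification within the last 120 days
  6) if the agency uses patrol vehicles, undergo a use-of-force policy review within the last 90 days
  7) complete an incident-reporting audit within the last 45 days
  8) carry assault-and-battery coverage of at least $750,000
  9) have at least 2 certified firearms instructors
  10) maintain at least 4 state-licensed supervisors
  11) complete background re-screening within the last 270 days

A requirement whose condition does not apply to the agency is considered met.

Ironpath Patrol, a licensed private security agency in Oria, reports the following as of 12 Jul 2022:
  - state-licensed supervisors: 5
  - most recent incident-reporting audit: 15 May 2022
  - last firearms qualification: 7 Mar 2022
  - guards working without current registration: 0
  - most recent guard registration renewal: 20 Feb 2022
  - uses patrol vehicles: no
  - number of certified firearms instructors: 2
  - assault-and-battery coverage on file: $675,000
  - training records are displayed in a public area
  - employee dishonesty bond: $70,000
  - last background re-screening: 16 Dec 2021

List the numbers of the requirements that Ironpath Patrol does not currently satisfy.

2, 5, 7, 8

1. training records present → met
2. guard registration renewal 142 days ago vs limit 120 → not met
3. employee dishonesty bond $70,000 ≥ $25,000 → met
4. guards working without current registration 0 ≤ 2 → met
5. firearms qualification 127 days ago vs limit 120 → not met
6. condition 'uses patrol vehicles' does not hold → requirement n/a → met
7. incident-reporting audit 58 days ago vs limit 45 → not met
8. assault-and-battery coverage $675,000 < $750,000 → not met
9. certified firearms instructors 2 ≥ 2 → met
10. state-licensed supervisors 5 ≥ 4 → met
11. background re-screening 208 days ago vs limit 270 → met
Not met: 2, 5, 7, 8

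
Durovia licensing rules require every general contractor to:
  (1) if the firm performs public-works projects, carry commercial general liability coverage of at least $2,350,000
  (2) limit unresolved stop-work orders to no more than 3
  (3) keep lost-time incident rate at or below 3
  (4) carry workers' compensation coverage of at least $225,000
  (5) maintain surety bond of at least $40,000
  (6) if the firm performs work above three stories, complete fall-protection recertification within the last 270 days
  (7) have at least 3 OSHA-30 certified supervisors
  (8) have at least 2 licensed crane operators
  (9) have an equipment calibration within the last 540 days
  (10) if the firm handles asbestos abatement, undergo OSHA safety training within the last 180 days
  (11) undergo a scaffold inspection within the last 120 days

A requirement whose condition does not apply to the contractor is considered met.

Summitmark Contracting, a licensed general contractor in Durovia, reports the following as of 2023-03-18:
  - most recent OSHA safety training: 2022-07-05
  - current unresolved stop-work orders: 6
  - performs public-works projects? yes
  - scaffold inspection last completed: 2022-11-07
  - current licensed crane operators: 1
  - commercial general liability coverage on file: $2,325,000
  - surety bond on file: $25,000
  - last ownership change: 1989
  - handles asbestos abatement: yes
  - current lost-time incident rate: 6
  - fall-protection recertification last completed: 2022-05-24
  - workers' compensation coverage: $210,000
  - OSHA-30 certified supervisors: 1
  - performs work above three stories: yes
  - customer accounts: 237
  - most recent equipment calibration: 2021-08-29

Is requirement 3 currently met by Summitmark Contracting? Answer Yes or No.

3. lost-time incident rate 6 > 3 → not met

No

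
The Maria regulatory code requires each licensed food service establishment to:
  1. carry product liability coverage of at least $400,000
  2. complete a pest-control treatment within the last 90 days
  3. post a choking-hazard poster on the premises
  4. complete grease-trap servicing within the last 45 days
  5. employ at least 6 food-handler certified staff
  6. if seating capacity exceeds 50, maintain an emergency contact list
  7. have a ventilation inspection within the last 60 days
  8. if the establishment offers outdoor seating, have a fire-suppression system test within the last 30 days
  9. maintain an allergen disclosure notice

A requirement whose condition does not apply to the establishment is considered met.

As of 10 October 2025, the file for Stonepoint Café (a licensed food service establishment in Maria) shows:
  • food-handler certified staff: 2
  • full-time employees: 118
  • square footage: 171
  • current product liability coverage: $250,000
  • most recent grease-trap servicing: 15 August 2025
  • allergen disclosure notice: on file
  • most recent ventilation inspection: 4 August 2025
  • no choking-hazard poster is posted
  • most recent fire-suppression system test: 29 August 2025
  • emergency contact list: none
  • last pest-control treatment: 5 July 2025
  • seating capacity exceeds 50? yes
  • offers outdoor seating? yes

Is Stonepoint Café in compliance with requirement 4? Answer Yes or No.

No

4. grease-trap servicing 56 days ago vs limit 45 → not met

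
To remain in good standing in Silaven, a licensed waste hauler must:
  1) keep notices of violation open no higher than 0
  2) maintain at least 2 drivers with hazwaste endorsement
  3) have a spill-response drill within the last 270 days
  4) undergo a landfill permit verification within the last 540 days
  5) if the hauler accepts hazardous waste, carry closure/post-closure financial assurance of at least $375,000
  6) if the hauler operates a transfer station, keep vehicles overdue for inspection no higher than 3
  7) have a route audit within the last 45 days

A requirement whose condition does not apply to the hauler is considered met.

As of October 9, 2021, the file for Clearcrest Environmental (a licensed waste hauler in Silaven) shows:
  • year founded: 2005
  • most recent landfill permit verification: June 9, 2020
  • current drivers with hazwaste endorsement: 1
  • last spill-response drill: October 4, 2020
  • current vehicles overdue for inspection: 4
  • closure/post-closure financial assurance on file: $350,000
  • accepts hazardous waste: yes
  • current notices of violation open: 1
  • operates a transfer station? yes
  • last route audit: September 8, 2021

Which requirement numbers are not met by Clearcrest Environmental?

1, 2, 3, 5, 6

1. notices of violation open 1 > 0 → not met
2. drivers with hazwaste endorsement 1 < 2 → not met
3. spill-response drill 370 days ago vs limit 270 → not met
4. landfill permit verification 487 days ago vs limit 540 → met
5. condition 'accepts hazardous waste' holds; closure/post-closure financial assurance $350,000 < $375,000 → not met
6. condition 'operates a transfer station' holds; vehicles overdue for inspection 4 > 3 → not met
7. route audit 31 days ago vs limit 45 → met
Not met: 1, 2, 3, 5, 6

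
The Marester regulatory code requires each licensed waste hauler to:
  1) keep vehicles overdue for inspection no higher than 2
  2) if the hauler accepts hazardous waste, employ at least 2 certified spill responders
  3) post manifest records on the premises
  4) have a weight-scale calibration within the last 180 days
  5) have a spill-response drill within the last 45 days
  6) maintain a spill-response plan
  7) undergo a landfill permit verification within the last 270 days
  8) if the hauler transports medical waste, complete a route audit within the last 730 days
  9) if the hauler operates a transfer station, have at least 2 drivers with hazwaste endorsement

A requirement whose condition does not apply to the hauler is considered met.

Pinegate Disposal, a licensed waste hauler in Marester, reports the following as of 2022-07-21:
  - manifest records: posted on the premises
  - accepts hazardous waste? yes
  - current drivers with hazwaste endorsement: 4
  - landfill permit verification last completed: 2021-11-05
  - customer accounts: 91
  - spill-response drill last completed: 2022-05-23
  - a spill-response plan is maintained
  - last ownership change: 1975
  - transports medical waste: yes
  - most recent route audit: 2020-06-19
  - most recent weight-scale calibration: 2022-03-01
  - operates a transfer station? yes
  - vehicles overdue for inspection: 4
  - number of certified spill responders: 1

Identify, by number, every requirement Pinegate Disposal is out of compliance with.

1. vehicles overdue for inspection 4 > 2 → not met
2. condition 'accepts hazardous waste' holds; certified spill responders 1 < 2 → not met
3. manifest records present → met
4. weight-scale calibration 142 days ago vs limit 180 → met
5. spill-response drill 59 days ago vs limit 45 → not met
6. spill-response plan present → met
7. landfill permit verification 258 days ago vs limit 270 → met
8. condition 'transports medical waste' holds; route audit 762 days ago vs limit 730 → not met
9. condition 'operates a transfer station' holds; drivers with hazwaste endorsement 4 ≥ 2 → met
Not met: 1, 2, 5, 8

1, 2, 5, 8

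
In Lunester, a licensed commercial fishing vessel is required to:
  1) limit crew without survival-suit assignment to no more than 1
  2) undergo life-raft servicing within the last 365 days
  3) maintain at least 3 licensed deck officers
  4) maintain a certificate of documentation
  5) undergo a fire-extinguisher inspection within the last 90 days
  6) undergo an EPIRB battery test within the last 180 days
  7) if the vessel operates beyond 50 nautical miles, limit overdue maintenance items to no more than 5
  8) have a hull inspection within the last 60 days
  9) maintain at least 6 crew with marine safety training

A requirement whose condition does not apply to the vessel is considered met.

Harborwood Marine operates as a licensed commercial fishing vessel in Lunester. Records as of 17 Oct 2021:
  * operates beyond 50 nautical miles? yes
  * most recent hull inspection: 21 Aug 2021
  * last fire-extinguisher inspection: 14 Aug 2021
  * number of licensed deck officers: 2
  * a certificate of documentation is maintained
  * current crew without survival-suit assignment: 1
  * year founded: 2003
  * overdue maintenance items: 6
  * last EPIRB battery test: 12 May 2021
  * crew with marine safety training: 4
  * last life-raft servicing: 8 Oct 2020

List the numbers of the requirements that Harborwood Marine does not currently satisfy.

2, 3, 7, 9

1. crew without survival-suit assignment 1 ≤ 1 → met
2. life-raft servicing 374 days ago vs limit 365 → not met
3. licensed deck officers 2 < 3 → not met
4. certificate of documentation present → met
5. fire-extinguisher inspection 64 days ago vs limit 90 → met
6. EPIRB battery test 158 days ago vs limit 180 → met
7. condition 'operates beyond 50 nautical miles' holds; overdue maintenance items 6 > 5 → not met
8. hull inspection 57 days ago vs limit 60 → met
9. crew with marine safety training 4 < 6 → not met
Not met: 2, 3, 7, 9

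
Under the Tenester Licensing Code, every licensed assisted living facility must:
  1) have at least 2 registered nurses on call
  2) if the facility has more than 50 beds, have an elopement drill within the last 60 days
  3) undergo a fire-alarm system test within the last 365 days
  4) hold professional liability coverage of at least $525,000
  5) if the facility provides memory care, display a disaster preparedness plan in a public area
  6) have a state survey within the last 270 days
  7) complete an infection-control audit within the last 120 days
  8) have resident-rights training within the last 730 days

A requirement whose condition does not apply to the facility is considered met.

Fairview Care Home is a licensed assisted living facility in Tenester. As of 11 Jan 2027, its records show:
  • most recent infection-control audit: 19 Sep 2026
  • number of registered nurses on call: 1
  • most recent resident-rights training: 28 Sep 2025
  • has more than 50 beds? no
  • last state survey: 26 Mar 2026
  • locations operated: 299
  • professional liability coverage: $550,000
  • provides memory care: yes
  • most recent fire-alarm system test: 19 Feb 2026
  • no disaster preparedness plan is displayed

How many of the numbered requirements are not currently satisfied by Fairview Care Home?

3

1. registered nurses on call 1 < 2 → not met
2. condition 'has more than 50 beds' does not hold → requirement n/a → met
3. fire-alarm system test 326 days ago vs limit 365 → met
4. professional liability coverage $550,000 ≥ $525,000 → met
5. condition 'provides memory care' holds; disaster preparedness plan absent → not met
6. state survey 291 days ago vs limit 270 → not met
7. infection-control audit 114 days ago vs limit 120 → met
8. resident-rights training 470 days ago vs limit 730 → met
Not met: 3 of 8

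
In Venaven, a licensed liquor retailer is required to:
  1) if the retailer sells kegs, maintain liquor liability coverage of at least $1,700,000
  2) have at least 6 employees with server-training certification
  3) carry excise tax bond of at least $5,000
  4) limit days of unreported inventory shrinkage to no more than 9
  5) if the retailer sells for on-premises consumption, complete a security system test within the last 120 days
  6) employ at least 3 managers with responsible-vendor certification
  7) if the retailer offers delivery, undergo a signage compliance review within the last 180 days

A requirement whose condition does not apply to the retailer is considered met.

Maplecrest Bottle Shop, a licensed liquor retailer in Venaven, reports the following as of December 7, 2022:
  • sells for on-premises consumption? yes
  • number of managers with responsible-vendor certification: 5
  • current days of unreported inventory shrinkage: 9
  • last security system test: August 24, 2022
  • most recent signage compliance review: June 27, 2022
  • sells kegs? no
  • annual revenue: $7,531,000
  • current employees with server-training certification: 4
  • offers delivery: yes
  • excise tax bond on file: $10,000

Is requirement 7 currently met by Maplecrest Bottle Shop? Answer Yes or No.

7. condition 'offers delivery' holds; signage compliance review 163 days ago vs limit 180 → met

Yes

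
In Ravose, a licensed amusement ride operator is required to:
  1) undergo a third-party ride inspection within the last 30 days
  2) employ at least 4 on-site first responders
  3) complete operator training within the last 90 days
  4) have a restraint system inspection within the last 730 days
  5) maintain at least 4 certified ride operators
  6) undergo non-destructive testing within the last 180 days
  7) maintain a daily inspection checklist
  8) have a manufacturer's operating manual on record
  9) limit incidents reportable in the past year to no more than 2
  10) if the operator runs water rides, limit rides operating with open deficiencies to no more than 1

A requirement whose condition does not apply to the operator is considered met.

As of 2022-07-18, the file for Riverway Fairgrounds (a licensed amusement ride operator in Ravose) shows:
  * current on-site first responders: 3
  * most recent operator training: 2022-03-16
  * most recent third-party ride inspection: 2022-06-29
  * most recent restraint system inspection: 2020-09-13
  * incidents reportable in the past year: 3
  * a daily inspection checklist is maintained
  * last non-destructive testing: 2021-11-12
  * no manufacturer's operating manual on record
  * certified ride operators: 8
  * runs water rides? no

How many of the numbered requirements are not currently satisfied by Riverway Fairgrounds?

1. third-party ride inspection 19 days ago vs limit 30 → met
2. on-site first responders 3 < 4 → not met
3. operator training 124 days ago vs limit 90 → not met
4. restraint system inspection 673 days ago vs limit 730 → met
5. certified ride operators 8 ≥ 4 → met
6. non-destructive testing 248 days ago vs limit 180 → not met
7. daily inspection checklist present → met
8. manufacturer's operating manual absent → not met
9. incidents reportable in the past year 3 > 2 → not met
10. condition 'runs water rides' does not hold → requirement n/a → met
Not met: 5 of 10

5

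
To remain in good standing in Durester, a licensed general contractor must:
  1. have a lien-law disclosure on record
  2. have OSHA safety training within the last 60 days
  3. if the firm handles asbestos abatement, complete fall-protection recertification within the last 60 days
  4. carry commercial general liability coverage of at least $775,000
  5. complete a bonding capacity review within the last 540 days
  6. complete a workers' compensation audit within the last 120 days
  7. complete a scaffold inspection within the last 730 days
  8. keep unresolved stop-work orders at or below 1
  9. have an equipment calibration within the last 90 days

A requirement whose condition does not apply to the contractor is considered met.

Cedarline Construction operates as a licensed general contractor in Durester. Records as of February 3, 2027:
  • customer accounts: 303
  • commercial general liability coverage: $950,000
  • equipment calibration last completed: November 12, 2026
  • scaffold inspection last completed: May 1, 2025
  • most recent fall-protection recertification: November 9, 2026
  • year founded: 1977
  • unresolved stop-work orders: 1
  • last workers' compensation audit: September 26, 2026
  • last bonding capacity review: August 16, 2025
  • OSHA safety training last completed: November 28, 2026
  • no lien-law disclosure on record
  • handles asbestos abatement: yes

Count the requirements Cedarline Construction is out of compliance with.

1. lien-law disclosure absent → not met
2. OSHA safety training 67 days ago vs limit 60 → not met
3. condition 'handles asbestos abatement' holds; fall-protection recertification 86 days ago vs limit 60 → not met
4. commercial general liability coverage $950,000 ≥ $775,000 → met
5. bonding capacity review 536 days ago vs limit 540 → met
6. workers' compensation audit 130 days ago vs limit 120 → not met
7. scaffold inspection 643 days ago vs limit 730 → met
8. unresolved stop-work orders 1 ≤ 1 → met
9. equipment calibration 83 days ago vs limit 90 → met
Not met: 4 of 9

4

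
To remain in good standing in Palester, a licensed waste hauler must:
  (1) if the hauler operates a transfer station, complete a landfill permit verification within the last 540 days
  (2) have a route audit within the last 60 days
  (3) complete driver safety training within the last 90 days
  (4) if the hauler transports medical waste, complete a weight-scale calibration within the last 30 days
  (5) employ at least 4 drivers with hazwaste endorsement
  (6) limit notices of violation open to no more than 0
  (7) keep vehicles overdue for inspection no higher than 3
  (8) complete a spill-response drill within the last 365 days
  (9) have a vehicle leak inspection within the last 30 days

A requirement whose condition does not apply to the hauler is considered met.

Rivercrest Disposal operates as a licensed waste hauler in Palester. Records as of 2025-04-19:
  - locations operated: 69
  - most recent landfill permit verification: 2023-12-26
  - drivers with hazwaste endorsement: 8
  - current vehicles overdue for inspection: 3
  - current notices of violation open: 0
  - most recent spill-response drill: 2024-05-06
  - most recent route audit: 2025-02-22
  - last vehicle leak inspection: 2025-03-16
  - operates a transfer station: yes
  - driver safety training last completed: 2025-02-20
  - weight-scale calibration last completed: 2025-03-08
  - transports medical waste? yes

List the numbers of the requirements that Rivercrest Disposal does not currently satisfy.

1. condition 'operates a transfer station' holds; landfill permit verification 480 days ago vs limit 540 → met
2. route audit 56 days ago vs limit 60 → met
3. driver safety training 58 days ago vs limit 90 → met
4. condition 'transports medical waste' holds; weight-scale calibration 42 days ago vs limit 30 → not met
5. drivers with hazwaste endorsement 8 ≥ 4 → met
6. notices of violation open 0 ≤ 0 → met
7. vehicles overdue for inspection 3 ≤ 3 → met
8. spill-response drill 348 days ago vs limit 365 → met
9. vehicle leak inspection 34 days ago vs limit 30 → not met
Not met: 4, 9

4, 9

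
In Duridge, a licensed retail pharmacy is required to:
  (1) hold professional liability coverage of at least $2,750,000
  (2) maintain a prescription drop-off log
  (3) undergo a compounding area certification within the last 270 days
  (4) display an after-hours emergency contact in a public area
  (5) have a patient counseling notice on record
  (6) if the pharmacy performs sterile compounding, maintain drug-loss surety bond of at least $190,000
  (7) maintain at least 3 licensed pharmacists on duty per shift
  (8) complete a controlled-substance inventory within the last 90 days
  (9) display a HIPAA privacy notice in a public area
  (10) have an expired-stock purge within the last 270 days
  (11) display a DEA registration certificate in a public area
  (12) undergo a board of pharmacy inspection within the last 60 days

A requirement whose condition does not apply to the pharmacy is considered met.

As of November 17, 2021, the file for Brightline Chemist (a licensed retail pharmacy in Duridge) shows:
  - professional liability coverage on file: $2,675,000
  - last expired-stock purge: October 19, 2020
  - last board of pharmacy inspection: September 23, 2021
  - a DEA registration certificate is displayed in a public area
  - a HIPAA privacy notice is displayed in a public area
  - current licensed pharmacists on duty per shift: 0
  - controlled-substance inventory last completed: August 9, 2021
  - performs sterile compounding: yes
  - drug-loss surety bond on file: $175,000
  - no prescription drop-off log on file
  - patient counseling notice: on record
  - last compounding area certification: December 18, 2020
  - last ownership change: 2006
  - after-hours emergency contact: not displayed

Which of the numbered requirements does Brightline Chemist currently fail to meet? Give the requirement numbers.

1, 2, 3, 4, 6, 7, 8, 10

1. professional liability coverage $2,675,000 < $2,750,000 → not met
2. prescription drop-off log absent → not met
3. compounding area certification 334 days ago vs limit 270 → not met
4. after-hours emergency contact absent → not met
5. patient counseling notice present → met
6. condition 'performs sterile compounding' holds; drug-loss surety bond $175,000 < $190,000 → not met
7. licensed pharmacists on duty per shift 0 < 3 → not met
8. controlled-substance inventory 100 days ago vs limit 90 → not met
9. HIPAA privacy notice present → met
10. expired-stock purge 394 days ago vs limit 270 → not met
11. DEA registration certificate present → met
12. board of pharmacy inspection 55 days ago vs limit 60 → met
Not met: 1, 2, 3, 4, 6, 7, 8, 10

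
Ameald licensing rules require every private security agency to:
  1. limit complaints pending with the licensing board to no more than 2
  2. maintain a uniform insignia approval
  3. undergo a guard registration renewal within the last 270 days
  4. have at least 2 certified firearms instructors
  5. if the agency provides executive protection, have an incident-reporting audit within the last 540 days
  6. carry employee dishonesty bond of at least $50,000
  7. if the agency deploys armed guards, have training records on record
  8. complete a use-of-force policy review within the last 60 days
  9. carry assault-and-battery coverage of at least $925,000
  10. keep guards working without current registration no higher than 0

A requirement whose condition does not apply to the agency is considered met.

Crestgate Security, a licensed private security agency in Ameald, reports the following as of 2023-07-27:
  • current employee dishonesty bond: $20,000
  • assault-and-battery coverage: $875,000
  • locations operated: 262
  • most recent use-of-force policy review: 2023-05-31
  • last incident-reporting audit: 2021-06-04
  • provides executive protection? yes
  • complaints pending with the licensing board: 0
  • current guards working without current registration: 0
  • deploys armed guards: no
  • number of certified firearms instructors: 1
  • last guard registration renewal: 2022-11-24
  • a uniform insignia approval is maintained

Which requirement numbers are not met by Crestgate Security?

4, 5, 6, 9

1. complaints pending with the licensing board 0 ≤ 2 → met
2. uniform insignia approval present → met
3. guard registration renewal 245 days ago vs limit 270 → met
4. certified firearms instructors 1 < 2 → not met
5. condition 'provides executive protection' holds; incident-reporting audit 783 days ago vs limit 540 → not met
6. employee dishonesty bond $20,000 < $50,000 → not met
7. condition 'deploys armed guards' does not hold → requirement n/a → met
8. use-of-force policy review 57 days ago vs limit 60 → met
9. assault-and-battery coverage $875,000 < $925,000 → not met
10. guards working without current registration 0 ≤ 0 → met
Not met: 4, 5, 6, 9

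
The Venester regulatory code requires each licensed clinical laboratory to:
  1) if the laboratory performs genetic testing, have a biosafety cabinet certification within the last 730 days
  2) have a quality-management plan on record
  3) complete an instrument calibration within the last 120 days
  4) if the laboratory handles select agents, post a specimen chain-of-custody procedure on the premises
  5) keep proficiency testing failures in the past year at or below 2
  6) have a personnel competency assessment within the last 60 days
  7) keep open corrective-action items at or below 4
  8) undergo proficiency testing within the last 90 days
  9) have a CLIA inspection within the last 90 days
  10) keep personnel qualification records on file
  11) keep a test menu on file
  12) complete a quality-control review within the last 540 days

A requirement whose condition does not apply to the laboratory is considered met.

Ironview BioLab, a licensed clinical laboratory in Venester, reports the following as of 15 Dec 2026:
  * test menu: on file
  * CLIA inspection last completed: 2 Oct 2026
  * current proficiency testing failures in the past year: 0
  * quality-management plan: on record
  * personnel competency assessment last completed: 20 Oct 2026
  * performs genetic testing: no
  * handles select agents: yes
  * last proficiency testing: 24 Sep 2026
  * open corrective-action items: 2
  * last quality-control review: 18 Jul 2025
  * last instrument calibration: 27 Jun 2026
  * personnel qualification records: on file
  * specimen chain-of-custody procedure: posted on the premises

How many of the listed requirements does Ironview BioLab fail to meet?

1. condition 'performs genetic testing' does not hold → requirement n/a → met
2. quality-management plan present → met
3. instrument calibration 171 days ago vs limit 120 → not met
4. condition 'handles select agents' holds; specimen chain-of-custody procedure present → met
5. proficiency testing failures in the past year 0 ≤ 2 → met
6. personnel competency assessment 56 days ago vs limit 60 → met
7. open corrective-action items 2 ≤ 4 → met
8. proficiency testing 82 days ago vs limit 90 → met
9. CLIA inspection 74 days ago vs limit 90 → met
10. personnel qualification records present → met
11. test menu present → met
12. quality-control review 515 days ago vs limit 540 → met
Not met: 1 of 12

1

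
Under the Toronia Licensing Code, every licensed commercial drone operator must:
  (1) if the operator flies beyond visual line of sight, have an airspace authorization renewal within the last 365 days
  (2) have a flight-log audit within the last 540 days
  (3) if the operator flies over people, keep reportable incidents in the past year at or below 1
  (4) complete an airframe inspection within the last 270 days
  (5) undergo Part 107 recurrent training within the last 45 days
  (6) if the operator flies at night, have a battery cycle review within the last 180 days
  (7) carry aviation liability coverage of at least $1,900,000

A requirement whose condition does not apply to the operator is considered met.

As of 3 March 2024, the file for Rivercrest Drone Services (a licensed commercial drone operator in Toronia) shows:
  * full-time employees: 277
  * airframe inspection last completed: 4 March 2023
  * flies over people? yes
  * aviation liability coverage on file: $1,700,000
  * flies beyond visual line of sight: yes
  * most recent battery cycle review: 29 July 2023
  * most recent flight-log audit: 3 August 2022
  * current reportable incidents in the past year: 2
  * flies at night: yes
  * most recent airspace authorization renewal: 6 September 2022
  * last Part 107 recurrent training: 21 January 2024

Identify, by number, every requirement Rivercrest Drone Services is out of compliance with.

1, 2, 3, 4, 6, 7

1. condition 'flies beyond visual line of sight' holds; airspace authorization renewal 544 days ago vs limit 365 → not met
2. flight-log audit 578 days ago vs limit 540 → not met
3. condition 'flies over people' holds; reportable incidents in the past year 2 > 1 → not met
4. airframe inspection 365 days ago vs limit 270 → not met
5. Part 107 recurrent training 42 days ago vs limit 45 → met
6. condition 'flies at night' holds; battery cycle review 218 days ago vs limit 180 → not met
7. aviation liability coverage $1,700,000 < $1,900,000 → not met
Not met: 1, 2, 3, 4, 6, 7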